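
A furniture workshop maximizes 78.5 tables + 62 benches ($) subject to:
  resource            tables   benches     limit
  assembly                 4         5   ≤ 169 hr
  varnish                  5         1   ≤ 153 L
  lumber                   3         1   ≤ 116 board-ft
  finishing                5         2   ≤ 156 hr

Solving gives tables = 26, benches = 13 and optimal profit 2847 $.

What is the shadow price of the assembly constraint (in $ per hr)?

At the optimum: assembly uses 169 of 169 (binding); varnish uses 143 of 153 (slack = 10); lumber uses 91 of 116 (slack = 25); finishing uses 156 of 156 (binding).
By complementary slackness, y = 0 for the non-binding constraints.
From A_Bᵀ y = c: 4·y_assembly + 5·y_finishing = 78.5; 5·y_assembly + 2·y_finishing = 62.
Solving: y_assembly = 9, y_finishing = 8.5.
Shadow price of assembly = 9.

9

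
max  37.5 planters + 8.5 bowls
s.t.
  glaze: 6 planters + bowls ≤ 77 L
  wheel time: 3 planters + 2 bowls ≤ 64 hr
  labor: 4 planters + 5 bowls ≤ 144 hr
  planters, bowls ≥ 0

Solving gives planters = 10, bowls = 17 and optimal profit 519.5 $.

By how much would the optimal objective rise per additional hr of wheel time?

1.5

At the optimum: glaze uses 77 of 77 (binding); wheel time uses 64 of 64 (binding); labor uses 125 of 144 (slack = 19).
By complementary slackness, y = 0 for the non-binding constraint.
From A_Bᵀ y = c: 6·y_glaze + 3·y_wheel time = 37.5; 1·y_glaze + 2·y_wheel time = 8.5.
→ y_glaze = 5.5 and y_wheel time = 1.5.
Shadow price of wheel time = 1.5.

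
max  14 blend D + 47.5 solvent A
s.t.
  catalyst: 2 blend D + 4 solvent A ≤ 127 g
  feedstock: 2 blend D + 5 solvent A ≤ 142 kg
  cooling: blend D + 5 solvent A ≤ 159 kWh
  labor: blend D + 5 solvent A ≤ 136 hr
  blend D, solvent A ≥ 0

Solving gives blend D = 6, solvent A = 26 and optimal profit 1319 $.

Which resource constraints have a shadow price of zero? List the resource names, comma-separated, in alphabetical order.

catalyst: 116/127 (slack 11)
feedstock: 142/142 (binding)
cooling: 136/159 (slack 23)
labor: 136/136 (binding)
By complementary slackness, a constraint with positive slack has shadow price 0 → catalyst, cooling.

catalyst, cooling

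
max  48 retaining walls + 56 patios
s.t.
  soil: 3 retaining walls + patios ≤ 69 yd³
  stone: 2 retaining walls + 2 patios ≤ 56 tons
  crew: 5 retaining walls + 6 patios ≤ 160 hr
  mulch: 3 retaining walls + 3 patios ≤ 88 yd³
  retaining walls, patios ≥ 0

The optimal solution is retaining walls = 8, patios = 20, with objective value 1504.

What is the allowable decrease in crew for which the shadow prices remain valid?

12.5

Binding constraints: stone, crew. The basis is B = [[2,2],[5,6]] with det 2.
Per unit decrease in crew, x* moves by d = (1, -1).
The basis stays optimal until soil becomes binding; allowable decrease = 12.5 hr.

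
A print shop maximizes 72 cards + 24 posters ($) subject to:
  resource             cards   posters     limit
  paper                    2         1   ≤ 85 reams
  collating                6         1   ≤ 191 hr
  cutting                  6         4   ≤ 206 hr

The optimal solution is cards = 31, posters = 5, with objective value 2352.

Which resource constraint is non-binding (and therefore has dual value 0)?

paper

paper: 67/85 (slack 18)
collating: 191/191 (binding)
cutting: 206/206 (binding)
By complementary slackness, a constraint with positive slack has shadow price 0 → paper.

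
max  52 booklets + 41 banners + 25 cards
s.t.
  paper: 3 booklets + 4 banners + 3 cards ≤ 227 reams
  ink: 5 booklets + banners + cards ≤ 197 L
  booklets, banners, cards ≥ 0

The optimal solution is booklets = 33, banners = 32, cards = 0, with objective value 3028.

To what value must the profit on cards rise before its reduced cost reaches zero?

Both paper and ink are binding at x*.
Dual feasibility on the basic columns requires 3·y_paper + 5·y_ink = 52, 4·y_paper + 1·y_ink = 41.
→ y_paper = 9 and y_ink = 5.
cards enters the basis when its profit ≥ yᵀa₃ = 9·3 + 5·1 = 32.

32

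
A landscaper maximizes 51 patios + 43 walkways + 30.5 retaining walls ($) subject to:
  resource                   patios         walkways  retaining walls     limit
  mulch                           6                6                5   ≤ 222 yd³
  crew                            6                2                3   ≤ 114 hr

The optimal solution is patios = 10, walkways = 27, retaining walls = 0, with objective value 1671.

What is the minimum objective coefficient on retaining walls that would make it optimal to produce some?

Both mulch and crew are binding at x*.
Dual feasibility on the basic columns requires 6·y_mulch + 6·y_crew = 51, 6·y_mulch + 2·y_crew = 43.
Solving: y_mulch = 6.5, y_crew = 2.
retaining walls enters the basis when its profit ≥ yᵀa₃ = 6.5·5 + 2·3 = 38.5.

38.5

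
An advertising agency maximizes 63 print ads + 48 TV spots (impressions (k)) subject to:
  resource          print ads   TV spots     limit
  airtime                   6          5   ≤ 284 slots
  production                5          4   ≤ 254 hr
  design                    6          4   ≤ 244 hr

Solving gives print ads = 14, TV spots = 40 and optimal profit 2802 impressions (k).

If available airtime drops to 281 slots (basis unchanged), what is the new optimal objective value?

At the optimum: airtime uses 284 of 284 (binding); production uses 230 of 254 (slack = 24); design uses 244 of 244 (binding).
By complementary slackness, y = 0 for the non-binding constraint.
Dual feasibility on the basic columns requires 6·y_airtime + 6·y_design = 63, 5·y_airtime + 4·y_design = 48.
→ y_airtime = 6 and y_design = 4.5.
Δz = y_airtime·Δb = 6 × (-3) = -18, so new z* = 2802 − 18 = 2784.

2784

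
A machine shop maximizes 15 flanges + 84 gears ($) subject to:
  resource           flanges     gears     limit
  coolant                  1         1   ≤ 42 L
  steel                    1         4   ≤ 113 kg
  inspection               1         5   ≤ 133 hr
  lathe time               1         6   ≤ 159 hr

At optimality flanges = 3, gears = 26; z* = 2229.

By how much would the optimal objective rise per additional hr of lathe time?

At the optimum: coolant uses 29 of 42 (slack = 13); steel uses 107 of 113 (slack = 6); inspection uses 133 of 133 (binding); lathe time uses 159 of 159 (binding).
Since coolant, steel are not tight, their duals are 0.
Dual feasibility on the basic columns requires 1·y_inspection + 1·y_lathe time = 15, 5·y_inspection + 6·y_lathe time = 84.
Solving: y_inspection = 6, y_lathe time = 9.
Shadow price of lathe time = 9.

9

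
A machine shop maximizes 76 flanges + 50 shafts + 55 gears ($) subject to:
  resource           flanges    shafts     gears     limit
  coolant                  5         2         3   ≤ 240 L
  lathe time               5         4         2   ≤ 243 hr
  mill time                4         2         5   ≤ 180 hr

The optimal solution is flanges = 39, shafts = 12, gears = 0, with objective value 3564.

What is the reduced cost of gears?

-6

Check each constraint at x*: coolant 219/240 (slack 21); lathe time 243/243 (tight); mill time 180/180 (tight).
By complementary slackness, y = 0 for the non-binding constraint.
From A_Bᵀ y = c: 5·y_lathe time + 4·y_mill time = 76; 4·y_lathe time + 2·y_mill time = 50.
This yields shadow prices y_lathe time = 8, y_mill time = 9.
Reduced cost of gears: c₃ − yᵀa₃ = 55 − (8·2 + 9·5) = 55 − 61 = -6.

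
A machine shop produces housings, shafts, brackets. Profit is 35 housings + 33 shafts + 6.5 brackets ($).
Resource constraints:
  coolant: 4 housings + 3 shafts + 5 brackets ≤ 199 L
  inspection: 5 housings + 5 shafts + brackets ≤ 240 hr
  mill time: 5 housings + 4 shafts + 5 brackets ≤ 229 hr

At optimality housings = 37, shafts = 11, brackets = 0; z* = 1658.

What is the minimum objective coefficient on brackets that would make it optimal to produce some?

At the optimum: coolant uses 181 of 199 (slack = 18); inspection uses 240 of 240 (binding); mill time uses 229 of 229 (binding).
By complementary slackness, y = 0 for the non-binding constraint.
Dual feasibility on the basic columns requires 5·y_inspection + 5·y_mill time = 35, 5·y_inspection + 4·y_mill time = 33.
Solving: y_inspection = 5, y_mill time = 2.
brackets enters the basis when its profit ≥ yᵀa₃ = 5·1 + 2·5 = 15.

15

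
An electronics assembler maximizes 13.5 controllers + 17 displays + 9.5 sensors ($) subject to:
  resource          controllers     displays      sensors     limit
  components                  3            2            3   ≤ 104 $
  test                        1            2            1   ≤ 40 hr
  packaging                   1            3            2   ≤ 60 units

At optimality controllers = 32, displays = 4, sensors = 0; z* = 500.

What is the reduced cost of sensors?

-4

At the optimum: components uses 104 of 104 (binding); test uses 40 of 40 (binding); packaging uses 44 of 60 (slack = 16).
Slack constraints have shadow price 0 (complementary slackness).
From A_Bᵀ y = c: 3·y_components + 1·y_test = 13.5; 2·y_components + 2·y_test = 17.
Solving: y_components = 2.5, y_test = 6.
Reduced cost of sensors: c₃ − yᵀa₃ = 9.5 − (2.5·3 + 6·1) = 9.5 − 13.5 = -4.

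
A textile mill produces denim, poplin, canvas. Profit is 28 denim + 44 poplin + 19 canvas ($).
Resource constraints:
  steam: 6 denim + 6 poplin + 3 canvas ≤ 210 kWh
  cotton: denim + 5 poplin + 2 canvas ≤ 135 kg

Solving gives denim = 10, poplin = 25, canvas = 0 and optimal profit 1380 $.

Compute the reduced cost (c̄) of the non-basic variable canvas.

At the optimum: steam uses 210 of 210 (binding); cotton uses 135 of 135 (binding).
The binding rows give the dual system: 6·y_steam + 1·y_cotton = 28 and 6·y_steam + 5·y_cotton = 44.
This yields shadow prices y_steam = 4, y_cotton = 4.
Reduced cost of canvas: c₃ − yᵀa₃ = 19 − (4·3 + 4·2) = 19 − 20 = -1.

-1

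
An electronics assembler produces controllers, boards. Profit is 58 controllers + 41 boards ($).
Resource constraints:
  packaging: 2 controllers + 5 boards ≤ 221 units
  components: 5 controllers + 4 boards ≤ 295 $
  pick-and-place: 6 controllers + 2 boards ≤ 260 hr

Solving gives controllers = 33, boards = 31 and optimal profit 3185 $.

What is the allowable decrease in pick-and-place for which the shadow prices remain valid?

171.6

Binding constraints: packaging, pick-and-place. The basis is B = [[2,5],[6,2]] with det -26.
Per unit decrease in pick-and-place, x* moves by d = (-0.1923, 0.0769).
The basis stays optimal until controllers reaches 0; allowable decrease = 171.6 hr.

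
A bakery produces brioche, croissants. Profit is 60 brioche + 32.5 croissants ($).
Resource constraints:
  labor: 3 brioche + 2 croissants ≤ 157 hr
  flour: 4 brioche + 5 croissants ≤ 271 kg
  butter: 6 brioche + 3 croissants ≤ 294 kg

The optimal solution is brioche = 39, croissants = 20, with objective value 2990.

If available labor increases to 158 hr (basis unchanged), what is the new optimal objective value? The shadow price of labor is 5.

Δb = 1, so new z* = 2990 + (5)·(1) = 2990 + 5 = 2995.

2995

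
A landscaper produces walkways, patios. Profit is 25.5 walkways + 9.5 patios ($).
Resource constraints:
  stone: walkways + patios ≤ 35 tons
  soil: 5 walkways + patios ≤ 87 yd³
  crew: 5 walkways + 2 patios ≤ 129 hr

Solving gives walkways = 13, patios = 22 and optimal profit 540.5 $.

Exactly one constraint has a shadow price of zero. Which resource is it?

stone: 35/35 (binding)
soil: 87/87 (binding)
crew: 109/129 (slack 20)
By complementary slackness, a constraint with positive slack has shadow price 0 → crew.

crew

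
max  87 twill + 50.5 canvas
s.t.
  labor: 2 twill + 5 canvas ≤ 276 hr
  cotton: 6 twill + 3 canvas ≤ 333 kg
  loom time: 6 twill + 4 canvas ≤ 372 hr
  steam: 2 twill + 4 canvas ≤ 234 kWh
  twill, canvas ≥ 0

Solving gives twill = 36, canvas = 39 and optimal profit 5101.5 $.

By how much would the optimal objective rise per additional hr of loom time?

7

At the optimum: labor uses 267 of 276 (slack = 9); cotton uses 333 of 333 (binding); loom time uses 372 of 372 (binding); steam uses 228 of 234 (slack = 6).
Since labor, steam are not tight, their duals are 0.
The binding rows give the dual system: 6·y_cotton + 6·y_loom time = 87 and 3·y_cotton + 4·y_loom time = 50.5.
Solving: y_cotton = 7.5, y_loom time = 7.
Shadow price of loom time = 7.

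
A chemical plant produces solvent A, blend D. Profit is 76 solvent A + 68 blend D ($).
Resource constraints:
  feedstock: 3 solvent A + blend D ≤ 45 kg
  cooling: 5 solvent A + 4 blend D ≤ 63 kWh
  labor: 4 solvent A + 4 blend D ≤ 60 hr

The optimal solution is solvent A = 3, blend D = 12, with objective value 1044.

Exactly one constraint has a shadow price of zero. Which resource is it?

feedstock

feedstock: 21/45 (slack 24)
cooling: 63/63 (binding)
labor: 60/60 (binding)
By complementary slackness, a constraint with positive slack has shadow price 0 → feedstock.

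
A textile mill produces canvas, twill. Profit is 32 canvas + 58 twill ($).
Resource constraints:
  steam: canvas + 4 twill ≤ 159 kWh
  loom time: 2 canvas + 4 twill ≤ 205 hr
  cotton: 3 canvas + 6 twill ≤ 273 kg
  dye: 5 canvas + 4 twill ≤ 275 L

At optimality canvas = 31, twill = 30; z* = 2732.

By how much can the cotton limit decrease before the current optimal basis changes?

Binding constraints: cotton, dye. The basis is B = [[3,6],[5,4]] with det -18.
Per unit decrease in cotton, x* moves by d = (0.2222, -0.2778).
The basis stays optimal until twill reaches 0; allowable decrease = 108 kg.

108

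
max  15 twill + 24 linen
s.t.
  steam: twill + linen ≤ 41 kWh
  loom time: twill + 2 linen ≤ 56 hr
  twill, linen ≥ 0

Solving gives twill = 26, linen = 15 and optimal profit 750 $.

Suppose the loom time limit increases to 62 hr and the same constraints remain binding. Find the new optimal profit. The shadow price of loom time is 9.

804

Δb = 6, so new z* = 750 + (9)·(6) = 750 + 54 = 804.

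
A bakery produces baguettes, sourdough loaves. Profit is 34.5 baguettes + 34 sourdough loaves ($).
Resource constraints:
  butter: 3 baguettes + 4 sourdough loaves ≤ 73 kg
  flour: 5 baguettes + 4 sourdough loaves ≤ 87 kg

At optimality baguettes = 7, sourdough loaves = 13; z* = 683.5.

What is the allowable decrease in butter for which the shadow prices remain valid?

20.8

Binding constraints: butter, flour. The basis is B = [[3,4],[5,4]] with det -8.
Per unit decrease in butter, x* moves by d = (0.5, -0.625).
The basis stays optimal until sourdough loaves reaches 0; allowable decrease = 20.8 kg.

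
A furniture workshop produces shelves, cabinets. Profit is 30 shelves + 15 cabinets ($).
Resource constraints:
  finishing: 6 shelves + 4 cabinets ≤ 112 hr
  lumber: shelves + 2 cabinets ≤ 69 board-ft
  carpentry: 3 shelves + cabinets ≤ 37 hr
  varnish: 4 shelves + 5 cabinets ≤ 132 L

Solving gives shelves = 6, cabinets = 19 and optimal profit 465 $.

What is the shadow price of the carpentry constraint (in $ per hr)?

At the optimum: finishing uses 112 of 112 (binding); lumber uses 44 of 69 (slack = 25); carpentry uses 37 of 37 (binding); varnish uses 119 of 132 (slack = 13).
Slack constraints have shadow price 0 (complementary slackness).
From A_Bᵀ y = c: 6·y_finishing + 3·y_carpentry = 30; 4·y_finishing + 1·y_carpentry = 15.
Solving: y_finishing = 2.5, y_carpentry = 5.
Shadow price of carpentry = 5.

5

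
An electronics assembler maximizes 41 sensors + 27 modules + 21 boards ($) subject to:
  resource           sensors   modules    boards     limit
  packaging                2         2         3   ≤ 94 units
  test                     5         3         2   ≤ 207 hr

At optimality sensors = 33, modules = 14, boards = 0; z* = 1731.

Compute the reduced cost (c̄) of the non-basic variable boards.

-2

Both packaging and test are binding at x*.
The binding rows give the dual system: 2·y_packaging + 5·y_test = 41 and 2·y_packaging + 3·y_test = 27.
→ y_packaging = 3 and y_test = 7.
Reduced cost of boards: c₃ − yᵀa₃ = 21 − (3·3 + 7·2) = 21 − 23 = -2.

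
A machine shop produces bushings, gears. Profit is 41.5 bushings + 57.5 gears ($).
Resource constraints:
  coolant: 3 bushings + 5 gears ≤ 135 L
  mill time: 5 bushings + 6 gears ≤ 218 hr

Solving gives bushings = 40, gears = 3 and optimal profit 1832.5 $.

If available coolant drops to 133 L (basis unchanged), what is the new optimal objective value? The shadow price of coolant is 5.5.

1821.5

Δb = -2, so new z* = 1832.5 + (5.5)·(-2) = 1832.5 − 11 = 1821.5.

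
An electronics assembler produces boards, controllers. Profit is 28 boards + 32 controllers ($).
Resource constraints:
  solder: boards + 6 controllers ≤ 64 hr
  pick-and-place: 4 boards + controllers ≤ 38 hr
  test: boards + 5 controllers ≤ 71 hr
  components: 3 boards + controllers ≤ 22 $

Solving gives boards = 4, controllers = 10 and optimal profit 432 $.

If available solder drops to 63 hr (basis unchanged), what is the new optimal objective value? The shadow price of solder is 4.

428

Δb = -1, so new z* = 432 + (4)·(-1) = 432 − 4 = 428.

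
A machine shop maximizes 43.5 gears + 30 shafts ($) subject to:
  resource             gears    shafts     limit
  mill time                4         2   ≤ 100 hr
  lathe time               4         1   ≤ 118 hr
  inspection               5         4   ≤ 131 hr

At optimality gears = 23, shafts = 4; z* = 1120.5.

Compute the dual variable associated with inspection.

At the optimum: mill time uses 100 of 100 (binding); lathe time uses 96 of 118 (slack = 22); inspection uses 131 of 131 (binding).
Slack constraints have shadow price 0 (complementary slackness).
The binding rows give the dual system: 4·y_mill time + 5·y_inspection = 43.5 and 2·y_mill time + 4·y_inspection = 30.
This yields shadow prices y_mill time = 4, y_inspection = 5.5.
Shadow price of inspection = 5.5.

5.5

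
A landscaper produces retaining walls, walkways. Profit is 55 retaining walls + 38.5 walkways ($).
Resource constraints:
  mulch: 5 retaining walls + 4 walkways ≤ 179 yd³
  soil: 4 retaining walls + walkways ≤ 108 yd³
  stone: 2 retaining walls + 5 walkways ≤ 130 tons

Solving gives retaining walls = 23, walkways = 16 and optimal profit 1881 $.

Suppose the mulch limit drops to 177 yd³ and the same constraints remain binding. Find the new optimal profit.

1863

At the optimum: mulch uses 179 of 179 (binding); soil uses 108 of 108 (binding); stone uses 126 of 130 (slack = 4).
By complementary slackness, y = 0 for the non-binding constraint.
The binding rows give the dual system: 5·y_mulch + 4·y_soil = 55 and 4·y_mulch + 1·y_soil = 38.5.
This yields shadow prices y_mulch = 9, y_soil = 2.5.
Δz = y_mulch·Δb = 9 × (-2) = -18, so new z* = 1881 − 18 = 1863.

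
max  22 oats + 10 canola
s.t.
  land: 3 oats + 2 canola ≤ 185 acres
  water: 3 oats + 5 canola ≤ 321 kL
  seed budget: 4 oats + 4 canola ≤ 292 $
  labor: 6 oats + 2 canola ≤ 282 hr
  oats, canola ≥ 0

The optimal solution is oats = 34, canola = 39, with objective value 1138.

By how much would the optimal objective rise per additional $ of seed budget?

Binding: seed budget and labor. Non-binding: land (5 unused), water (24 unused).
Since land, water are not tight, their duals are 0.
The binding rows give the dual system: 4·y_seed budget + 6·y_labor = 22 and 4·y_seed budget + 2·y_labor = 10.
Solving: y_seed budget = 1, y_labor = 3.
Shadow price of seed budget = 1.

1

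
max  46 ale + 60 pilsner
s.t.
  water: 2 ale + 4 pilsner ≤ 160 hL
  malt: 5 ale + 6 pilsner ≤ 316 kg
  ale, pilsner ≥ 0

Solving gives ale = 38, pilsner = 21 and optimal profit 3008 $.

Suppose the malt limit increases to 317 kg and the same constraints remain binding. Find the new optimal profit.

3016

Check each constraint at x*: water 160/160 (tight); malt 316/316 (tight).
The binding rows give the dual system: 2·y_water + 5·y_malt = 46 and 4·y_water + 6·y_malt = 60.
This yields shadow prices y_water = 3, y_malt = 8.
Δz = y_malt·Δb = 8 × (1) = 8, so new z* = 3008 + 8 = 3016.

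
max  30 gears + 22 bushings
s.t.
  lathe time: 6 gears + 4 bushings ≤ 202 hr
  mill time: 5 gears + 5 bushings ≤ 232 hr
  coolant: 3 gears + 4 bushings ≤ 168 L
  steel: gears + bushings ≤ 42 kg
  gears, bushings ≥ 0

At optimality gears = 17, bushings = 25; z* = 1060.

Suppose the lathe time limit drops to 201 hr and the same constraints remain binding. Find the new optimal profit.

Check each constraint at x*: lathe time 202/202 (tight); mill time 210/232 (slack 22); coolant 151/168 (slack 17); steel 42/42 (tight).
By complementary slackness, y = 0 for the non-binding constraints.
The binding rows give the dual system: 6·y_lathe time + 1·y_steel = 30 and 4·y_lathe time + 1·y_steel = 22.
Solving: y_lathe time = 4, y_steel = 6.
Δz = y_lathe time·Δb = 4 × (-1) = -4, so new z* = 1060 − 4 = 1056.

1056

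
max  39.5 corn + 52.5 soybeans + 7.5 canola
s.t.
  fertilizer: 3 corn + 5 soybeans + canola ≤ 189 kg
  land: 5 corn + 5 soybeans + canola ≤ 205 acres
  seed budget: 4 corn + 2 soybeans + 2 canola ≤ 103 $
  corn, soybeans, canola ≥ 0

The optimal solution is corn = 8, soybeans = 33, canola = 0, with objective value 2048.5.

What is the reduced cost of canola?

At the optimum: fertilizer uses 189 of 189 (binding); land uses 205 of 205 (binding); seed budget uses 98 of 103 (slack = 5).
By complementary slackness, y = 0 for the non-binding constraint.
Dual feasibility on the basic columns requires 3·y_fertilizer + 5·y_land = 39.5, 5·y_fertilizer + 5·y_land = 52.5.
This yields shadow prices y_fertilizer = 6.5, y_land = 4.
Reduced cost of canola: c₃ − yᵀa₃ = 7.5 − (6.5·1 + 4·1) = 7.5 − 10.5 = -3.

-3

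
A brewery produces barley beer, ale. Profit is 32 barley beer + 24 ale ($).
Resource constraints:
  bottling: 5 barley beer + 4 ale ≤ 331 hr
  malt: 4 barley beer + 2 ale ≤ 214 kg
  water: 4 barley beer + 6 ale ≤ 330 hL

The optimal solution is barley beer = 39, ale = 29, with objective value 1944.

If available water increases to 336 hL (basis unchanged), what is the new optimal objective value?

1956

Check each constraint at x*: bottling 311/331 (slack 20); malt 214/214 (tight); water 330/330 (tight).
Since bottling is not tight, its dual is 0.
Dual feasibility on the basic columns requires 4·y_malt + 4·y_water = 32, 2·y_malt + 6·y_water = 24.
→ y_malt = 6 and y_water = 2.
Δz = y_water·Δb = 2 × (6) = 12, so new z* = 1944 + 12 = 1956.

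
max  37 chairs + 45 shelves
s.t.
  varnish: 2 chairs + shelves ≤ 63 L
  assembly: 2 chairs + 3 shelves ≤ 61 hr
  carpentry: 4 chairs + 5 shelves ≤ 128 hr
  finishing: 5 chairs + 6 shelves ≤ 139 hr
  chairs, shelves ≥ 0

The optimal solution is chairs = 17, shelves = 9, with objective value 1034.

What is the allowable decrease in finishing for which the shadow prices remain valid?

17

Binding constraints: assembly, finishing. The basis is B = [[2,3],[5,6]] with det -3.
Per unit decrease in finishing, x* moves by d = (-1, 0.6667).
The basis stays optimal until chairs reaches 0; allowable decrease = 17 hr.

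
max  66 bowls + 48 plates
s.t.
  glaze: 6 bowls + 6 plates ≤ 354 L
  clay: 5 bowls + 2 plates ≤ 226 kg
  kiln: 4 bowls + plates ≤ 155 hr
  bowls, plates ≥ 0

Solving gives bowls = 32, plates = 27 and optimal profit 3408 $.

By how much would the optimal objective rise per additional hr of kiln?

6

At the optimum: glaze uses 354 of 354 (binding); clay uses 214 of 226 (slack = 12); kiln uses 155 of 155 (binding).
Slack constraints have shadow price 0 (complementary slackness).
Dual feasibility on the basic columns requires 6·y_glaze + 4·y_kiln = 66, 6·y_glaze + 1·y_kiln = 48.
Solving: y_glaze = 7, y_kiln = 6.
Shadow price of kiln = 6.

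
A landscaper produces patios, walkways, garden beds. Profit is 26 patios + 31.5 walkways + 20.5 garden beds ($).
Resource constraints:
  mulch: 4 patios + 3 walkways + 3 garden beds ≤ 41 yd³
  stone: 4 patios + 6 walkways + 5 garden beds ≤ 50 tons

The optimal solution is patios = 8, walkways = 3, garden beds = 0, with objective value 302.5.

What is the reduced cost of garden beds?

-7

Check each constraint at x*: mulch 41/41 (tight); stone 50/50 (tight).
Dual feasibility on the basic columns requires 4·y_mulch + 4·y_stone = 26, 3·y_mulch + 6·y_stone = 31.5.
Solving: y_mulch = 2.5, y_stone = 4.
Reduced cost of garden beds: c₃ − yᵀa₃ = 20.5 − (2.5·3 + 4·5) = 20.5 − 27.5 = -7.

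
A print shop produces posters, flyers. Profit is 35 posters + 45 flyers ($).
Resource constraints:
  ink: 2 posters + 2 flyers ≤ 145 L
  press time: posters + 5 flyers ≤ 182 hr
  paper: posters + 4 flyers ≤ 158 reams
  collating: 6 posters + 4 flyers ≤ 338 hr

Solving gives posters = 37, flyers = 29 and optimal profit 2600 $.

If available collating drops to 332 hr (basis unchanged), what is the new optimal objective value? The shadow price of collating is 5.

Δb = -6, so new z* = 2600 + (5)·(-6) = 2600 − 30 = 2570.

2570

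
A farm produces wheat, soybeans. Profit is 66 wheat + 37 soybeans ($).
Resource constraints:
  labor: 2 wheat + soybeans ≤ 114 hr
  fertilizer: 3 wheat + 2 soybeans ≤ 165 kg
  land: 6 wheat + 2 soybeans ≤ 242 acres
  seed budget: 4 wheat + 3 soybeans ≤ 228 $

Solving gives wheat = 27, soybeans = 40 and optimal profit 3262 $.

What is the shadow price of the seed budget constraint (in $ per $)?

At the optimum: labor uses 94 of 114 (slack = 20); fertilizer uses 161 of 165 (slack = 4); land uses 242 of 242 (binding); seed budget uses 228 of 228 (binding).
Since labor, fertilizer are not tight, their duals are 0.
The binding rows give the dual system: 6·y_land + 4·y_seed budget = 66 and 2·y_land + 3·y_seed budget = 37.
This yields shadow prices y_land = 5, y_seed budget = 9.
Shadow price of seed budget = 9.

9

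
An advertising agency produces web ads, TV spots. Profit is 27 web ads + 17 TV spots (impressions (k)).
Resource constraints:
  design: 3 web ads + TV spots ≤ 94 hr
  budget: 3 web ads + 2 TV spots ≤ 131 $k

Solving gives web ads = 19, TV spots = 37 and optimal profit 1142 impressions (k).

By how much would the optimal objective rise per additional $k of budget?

Check each constraint at x*: design 94/94 (tight); budget 131/131 (tight).
Dual feasibility on the basic columns requires 3·y_design + 3·y_budget = 27, 1·y_design + 2·y_budget = 17.
→ y_design = 1 and y_budget = 8.
Shadow price of budget = 8.

8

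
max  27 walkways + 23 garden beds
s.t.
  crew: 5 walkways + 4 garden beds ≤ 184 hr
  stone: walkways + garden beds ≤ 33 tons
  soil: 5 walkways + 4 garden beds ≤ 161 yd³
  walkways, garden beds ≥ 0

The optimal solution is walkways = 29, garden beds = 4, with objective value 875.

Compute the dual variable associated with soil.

Check each constraint at x*: crew 161/184 (slack 23); stone 33/33 (tight); soil 161/161 (tight).
Slack constraints have shadow price 0 (complementary slackness).
Dual feasibility on the basic columns requires 1·y_stone + 5·y_soil = 27, 1·y_stone + 4·y_soil = 23.
Solving: y_stone = 7, y_soil = 4.
Shadow price of soil = 4.

4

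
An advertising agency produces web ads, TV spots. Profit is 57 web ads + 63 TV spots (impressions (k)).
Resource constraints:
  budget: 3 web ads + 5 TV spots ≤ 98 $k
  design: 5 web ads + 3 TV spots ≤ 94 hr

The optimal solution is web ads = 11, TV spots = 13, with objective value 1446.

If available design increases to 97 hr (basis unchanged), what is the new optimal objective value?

Check each constraint at x*: budget 98/98 (tight); design 94/94 (tight).
From A_Bᵀ y = c: 3·y_budget + 5·y_design = 57; 5·y_budget + 3·y_design = 63.
Solving: y_budget = 9, y_design = 6.
Δz = y_design·Δb = 6 × (3) = 18, so new z* = 1446 + 18 = 1464.

1464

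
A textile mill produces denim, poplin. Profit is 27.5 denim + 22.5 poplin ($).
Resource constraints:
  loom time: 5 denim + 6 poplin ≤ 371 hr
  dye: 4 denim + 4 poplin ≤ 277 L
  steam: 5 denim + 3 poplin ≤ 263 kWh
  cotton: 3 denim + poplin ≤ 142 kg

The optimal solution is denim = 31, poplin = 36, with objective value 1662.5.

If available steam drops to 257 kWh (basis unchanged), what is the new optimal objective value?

1641.5

Binding: loom time and steam. Non-binding: dye (9 unused), cotton (13 unused).
Slack constraints have shadow price 0 (complementary slackness).
The binding rows give the dual system: 5·y_loom time + 5·y_steam = 27.5 and 6·y_loom time + 3·y_steam = 22.5.
This yields shadow prices y_loom time = 2, y_steam = 3.5.
Δz = y_steam·Δb = 3.5 × (-6) = -21, so new z* = 1662.5 − 21 = 1641.5.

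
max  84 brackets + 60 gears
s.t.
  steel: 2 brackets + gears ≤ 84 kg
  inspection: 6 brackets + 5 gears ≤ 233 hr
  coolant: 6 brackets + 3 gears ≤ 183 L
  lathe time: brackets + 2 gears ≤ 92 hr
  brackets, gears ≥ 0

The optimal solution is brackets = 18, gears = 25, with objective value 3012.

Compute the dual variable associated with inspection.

Check each constraint at x*: steel 61/84 (slack 23); inspection 233/233 (tight); coolant 183/183 (tight); lathe time 68/92 (slack 24).
Since steel, lathe time are not tight, their duals are 0.
Dual feasibility on the basic columns requires 6·y_inspection + 6·y_coolant = 84, 5·y_inspection + 3·y_coolant = 60.
Solving: y_inspection = 9, y_coolant = 5.
Shadow price of inspection = 9.

9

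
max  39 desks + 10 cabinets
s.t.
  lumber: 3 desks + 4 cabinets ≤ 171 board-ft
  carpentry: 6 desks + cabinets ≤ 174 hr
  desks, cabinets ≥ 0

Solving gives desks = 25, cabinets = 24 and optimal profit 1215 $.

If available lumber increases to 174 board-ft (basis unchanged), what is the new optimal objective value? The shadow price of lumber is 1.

Δb = 3, so new z* = 1215 + (1)·(3) = 1215 + 3 = 1218.

1218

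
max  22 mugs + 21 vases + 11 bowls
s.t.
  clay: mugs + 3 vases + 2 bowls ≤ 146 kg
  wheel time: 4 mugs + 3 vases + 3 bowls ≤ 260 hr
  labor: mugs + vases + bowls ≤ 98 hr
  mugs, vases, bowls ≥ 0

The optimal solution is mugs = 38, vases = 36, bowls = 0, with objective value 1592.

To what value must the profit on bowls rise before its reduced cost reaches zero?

Binding: clay and wheel time. Non-binding: labor (24 unused).
Since labor is not tight, its dual is 0.
Dual feasibility on the basic columns requires 1·y_clay + 4·y_wheel time = 22, 3·y_clay + 3·y_wheel time = 21.
Solving: y_clay = 2, y_wheel time = 5.
bowls enters the basis when its profit ≥ yᵀa₃ = 2·2 + 5·3 = 19.

19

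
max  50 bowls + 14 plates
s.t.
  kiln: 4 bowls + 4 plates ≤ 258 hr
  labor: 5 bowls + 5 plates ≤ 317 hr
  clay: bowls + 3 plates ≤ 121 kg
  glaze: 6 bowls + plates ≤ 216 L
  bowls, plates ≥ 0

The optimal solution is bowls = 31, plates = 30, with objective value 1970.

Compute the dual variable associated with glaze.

8

Binding: clay and glaze. Non-binding: kiln (14 unused), labor (12 unused).
By complementary slackness, y = 0 for the non-binding constraints.
The binding rows give the dual system: 1·y_clay + 6·y_glaze = 50 and 3·y_clay + 1·y_glaze = 14.
Solving: y_clay = 2, y_glaze = 8.
Shadow price of glaze = 8.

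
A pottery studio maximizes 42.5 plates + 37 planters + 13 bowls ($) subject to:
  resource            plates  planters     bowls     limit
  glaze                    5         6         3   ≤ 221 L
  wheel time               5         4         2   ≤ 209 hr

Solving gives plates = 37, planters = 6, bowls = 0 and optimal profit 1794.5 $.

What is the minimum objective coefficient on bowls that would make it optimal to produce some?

18.5

At the optimum: glaze uses 221 of 221 (binding); wheel time uses 209 of 209 (binding).
From A_Bᵀ y = c: 5·y_glaze + 5·y_wheel time = 42.5; 6·y_glaze + 4·y_wheel time = 37.
Solving: y_glaze = 1.5, y_wheel time = 7.
bowls enters the basis when its profit ≥ yᵀa₃ = 1.5·3 + 7·2 = 18.5.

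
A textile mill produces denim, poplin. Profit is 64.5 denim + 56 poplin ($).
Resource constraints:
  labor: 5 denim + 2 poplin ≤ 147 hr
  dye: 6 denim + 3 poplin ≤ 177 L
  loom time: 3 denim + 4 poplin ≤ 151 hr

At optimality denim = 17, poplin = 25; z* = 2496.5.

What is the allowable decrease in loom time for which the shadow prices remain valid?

Binding constraints: dye, loom time. The basis is B = [[6,3],[3,4]] with det 15.
Per unit decrease in loom time, x* moves by d = (0.2, -0.4).
The basis stays optimal until labor becomes binding; allowable decrease = 60 hr.

60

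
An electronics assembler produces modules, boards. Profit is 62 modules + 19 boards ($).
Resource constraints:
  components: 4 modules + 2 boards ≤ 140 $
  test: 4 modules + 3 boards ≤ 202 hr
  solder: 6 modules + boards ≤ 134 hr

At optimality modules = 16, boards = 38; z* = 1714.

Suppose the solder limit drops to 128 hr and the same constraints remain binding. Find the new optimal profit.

1678

Check each constraint at x*: components 140/140 (tight); test 178/202 (slack 24); solder 134/134 (tight).
Slack constraints have shadow price 0 (complementary slackness).
From A_Bᵀ y = c: 4·y_components + 6·y_solder = 62; 2·y_components + 1·y_solder = 19.
This yields shadow prices y_components = 6.5, y_solder = 6.
Δz = y_solder·Δb = 6 × (-6) = -36, so new z* = 1714 − 36 = 1678.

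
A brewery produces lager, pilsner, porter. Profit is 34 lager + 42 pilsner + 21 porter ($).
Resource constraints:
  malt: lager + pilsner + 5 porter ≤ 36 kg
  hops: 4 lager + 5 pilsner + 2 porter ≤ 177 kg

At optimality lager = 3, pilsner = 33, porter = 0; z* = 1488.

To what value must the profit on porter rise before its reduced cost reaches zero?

26

Check each constraint at x*: malt 36/36 (tight); hops 177/177 (tight).
Dual feasibility on the basic columns requires 1·y_malt + 4·y_hops = 34, 1·y_malt + 5·y_hops = 42.
→ y_malt = 2 and y_hops = 8.
porter enters the basis when its profit ≥ yᵀa₃ = 2·5 + 8·2 = 26.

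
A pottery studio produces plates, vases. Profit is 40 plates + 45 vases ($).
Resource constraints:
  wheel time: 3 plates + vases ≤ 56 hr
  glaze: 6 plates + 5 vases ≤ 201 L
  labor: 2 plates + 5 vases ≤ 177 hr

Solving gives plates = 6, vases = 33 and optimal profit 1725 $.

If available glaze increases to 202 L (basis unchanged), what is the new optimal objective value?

1730.5

Binding: glaze and labor. Non-binding: wheel time (5 unused).
Slack constraints have shadow price 0 (complementary slackness).
The binding rows give the dual system: 6·y_glaze + 2·y_labor = 40 and 5·y_glaze + 5·y_labor = 45.
This yields shadow prices y_glaze = 5.5, y_labor = 3.5.
Δz = y_glaze·Δb = 5.5 × (1) = 5.5, so new z* = 1725 + 5.5 = 1730.5.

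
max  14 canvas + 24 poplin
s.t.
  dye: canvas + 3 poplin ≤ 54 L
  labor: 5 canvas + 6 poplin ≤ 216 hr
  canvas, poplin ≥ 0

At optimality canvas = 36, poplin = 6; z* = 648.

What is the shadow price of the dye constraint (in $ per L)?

4

At the optimum: dye uses 54 of 54 (binding); labor uses 216 of 216 (binding).
From A_Bᵀ y = c: 1·y_dye + 5·y_labor = 14; 3·y_dye + 6·y_labor = 24.
→ y_dye = 4 and y_labor = 2.
Shadow price of dye = 4.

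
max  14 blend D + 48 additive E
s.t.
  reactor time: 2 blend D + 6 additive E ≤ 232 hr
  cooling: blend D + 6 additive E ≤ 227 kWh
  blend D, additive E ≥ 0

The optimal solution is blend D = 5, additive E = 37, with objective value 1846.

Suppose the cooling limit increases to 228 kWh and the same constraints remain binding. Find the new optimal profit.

1848

Check each constraint at x*: reactor time 232/232 (tight); cooling 227/227 (tight).
From A_Bᵀ y = c: 2·y_reactor time + 1·y_cooling = 14; 6·y_reactor time + 6·y_cooling = 48.
Solving: y_reactor time = 6, y_cooling = 2.
Δz = y_cooling·Δb = 2 × (1) = 2, so new z* = 1846 + 2 = 1848.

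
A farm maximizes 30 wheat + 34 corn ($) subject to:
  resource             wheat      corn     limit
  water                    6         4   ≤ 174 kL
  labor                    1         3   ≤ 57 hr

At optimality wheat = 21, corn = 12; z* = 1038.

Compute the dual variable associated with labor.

Both water and labor are binding at x*.
Dual feasibility on the basic columns requires 6·y_water + 1·y_labor = 30, 4·y_water + 3·y_labor = 34.
This yields shadow prices y_water = 4, y_labor = 6.
Shadow price of labor = 6.

6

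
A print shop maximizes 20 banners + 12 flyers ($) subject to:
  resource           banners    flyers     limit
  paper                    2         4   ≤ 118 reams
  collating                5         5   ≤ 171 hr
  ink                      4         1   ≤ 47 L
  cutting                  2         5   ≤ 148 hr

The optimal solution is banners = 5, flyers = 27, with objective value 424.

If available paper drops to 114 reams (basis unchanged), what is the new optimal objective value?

At the optimum: paper uses 118 of 118 (binding); collating uses 160 of 171 (slack = 11); ink uses 47 of 47 (binding); cutting uses 145 of 148 (slack = 3).
Slack constraints have shadow price 0 (complementary slackness).
Dual feasibility on the basic columns requires 2·y_paper + 4·y_ink = 20, 4·y_paper + 1·y_ink = 12.
→ y_paper = 2 and y_ink = 4.
Δz = y_paper·Δb = 2 × (-4) = -8, so new z* = 424 − 8 = 416.

416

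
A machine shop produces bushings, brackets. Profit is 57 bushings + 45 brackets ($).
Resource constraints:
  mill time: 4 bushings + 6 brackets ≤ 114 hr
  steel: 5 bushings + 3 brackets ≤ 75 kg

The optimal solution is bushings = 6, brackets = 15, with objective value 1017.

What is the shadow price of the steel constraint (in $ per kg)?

Both mill time and steel are binding at x*.
From A_Bᵀ y = c: 4·y_mill time + 5·y_steel = 57; 6·y_mill time + 3·y_steel = 45.
→ y_mill time = 3 and y_steel = 9.
Shadow price of steel = 9.

9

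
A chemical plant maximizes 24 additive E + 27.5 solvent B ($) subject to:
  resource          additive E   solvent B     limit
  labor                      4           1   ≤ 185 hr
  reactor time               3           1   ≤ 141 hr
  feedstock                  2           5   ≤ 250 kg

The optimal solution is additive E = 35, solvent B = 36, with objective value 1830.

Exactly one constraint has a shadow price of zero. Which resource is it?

labor

labor: 176/185 (slack 9)
reactor time: 141/141 (binding)
feedstock: 250/250 (binding)
By complementary slackness, a constraint with positive slack has shadow price 0 → labor.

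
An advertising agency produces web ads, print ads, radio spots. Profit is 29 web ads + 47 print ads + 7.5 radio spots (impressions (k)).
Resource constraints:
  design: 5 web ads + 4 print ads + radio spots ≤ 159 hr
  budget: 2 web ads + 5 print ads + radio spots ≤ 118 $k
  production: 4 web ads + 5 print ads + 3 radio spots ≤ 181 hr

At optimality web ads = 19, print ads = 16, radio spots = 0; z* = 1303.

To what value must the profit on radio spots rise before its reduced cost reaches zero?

Check each constraint at x*: design 159/159 (tight); budget 118/118 (tight); production 156/181 (slack 25).
By complementary slackness, y = 0 for the non-binding constraint.
The binding rows give the dual system: 5·y_design + 2·y_budget = 29 and 4·y_design + 5·y_budget = 47.
→ y_design = 3 and y_budget = 7.
radio spots enters the basis when its profit ≥ yᵀa₃ = 3·1 + 7·1 = 10.

10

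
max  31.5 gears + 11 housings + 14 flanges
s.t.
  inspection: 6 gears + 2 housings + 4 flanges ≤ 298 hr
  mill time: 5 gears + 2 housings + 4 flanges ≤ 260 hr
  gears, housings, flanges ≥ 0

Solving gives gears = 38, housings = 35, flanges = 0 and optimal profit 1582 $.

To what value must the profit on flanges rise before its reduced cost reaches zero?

Check each constraint at x*: inspection 298/298 (tight); mill time 260/260 (tight).
From A_Bᵀ y = c: 6·y_inspection + 5·y_mill time = 31.5; 2·y_inspection + 2·y_mill time = 11.
This yields shadow prices y_inspection = 4, y_mill time = 1.5.
flanges enters the basis when its profit ≥ yᵀa₃ = 4·4 + 1.5·4 = 22.

22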